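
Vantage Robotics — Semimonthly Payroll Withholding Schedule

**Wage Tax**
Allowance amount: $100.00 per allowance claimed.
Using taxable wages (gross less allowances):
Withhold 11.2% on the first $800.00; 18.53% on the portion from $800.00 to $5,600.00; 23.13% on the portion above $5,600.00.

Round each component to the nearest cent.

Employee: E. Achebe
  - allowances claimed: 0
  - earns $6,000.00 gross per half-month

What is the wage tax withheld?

Wage Tax: taxable = $6,000.00
  $979.04 + 23.13% × ($6,000.00 − $5,600.00) = $979.04 + 23.13% × $400.00 = $1,071.56

$1,071.56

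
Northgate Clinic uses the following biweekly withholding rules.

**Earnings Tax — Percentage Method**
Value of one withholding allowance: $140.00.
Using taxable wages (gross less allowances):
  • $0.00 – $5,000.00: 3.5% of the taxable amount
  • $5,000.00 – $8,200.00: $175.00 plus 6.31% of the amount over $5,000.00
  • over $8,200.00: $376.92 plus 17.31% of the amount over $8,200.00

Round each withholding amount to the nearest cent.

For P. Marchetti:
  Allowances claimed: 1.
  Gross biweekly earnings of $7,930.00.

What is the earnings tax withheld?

Earnings Tax: taxable = $7,930.00 − 1×$140.00 = $7,790.00
  $175.00 + 6.31% × ($7,790.00 − $5,000.00) = $175.00 + 6.31% × $2,790.00 = $351.05

$351.05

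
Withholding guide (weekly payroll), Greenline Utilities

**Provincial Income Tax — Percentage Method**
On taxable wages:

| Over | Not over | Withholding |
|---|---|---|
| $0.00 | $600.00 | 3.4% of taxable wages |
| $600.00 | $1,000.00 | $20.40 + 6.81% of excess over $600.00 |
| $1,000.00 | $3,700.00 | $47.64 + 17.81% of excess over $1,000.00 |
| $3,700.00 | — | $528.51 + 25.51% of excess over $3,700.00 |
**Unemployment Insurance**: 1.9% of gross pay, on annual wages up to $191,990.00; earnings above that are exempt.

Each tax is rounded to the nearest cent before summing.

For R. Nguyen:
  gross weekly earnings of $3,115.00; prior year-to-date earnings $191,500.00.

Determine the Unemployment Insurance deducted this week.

Unemployment Insurance: cap $191,990.00 − YTD $191,500.00 = $490.00 subject; 1.9% × $490.00 = $9.31

$9.31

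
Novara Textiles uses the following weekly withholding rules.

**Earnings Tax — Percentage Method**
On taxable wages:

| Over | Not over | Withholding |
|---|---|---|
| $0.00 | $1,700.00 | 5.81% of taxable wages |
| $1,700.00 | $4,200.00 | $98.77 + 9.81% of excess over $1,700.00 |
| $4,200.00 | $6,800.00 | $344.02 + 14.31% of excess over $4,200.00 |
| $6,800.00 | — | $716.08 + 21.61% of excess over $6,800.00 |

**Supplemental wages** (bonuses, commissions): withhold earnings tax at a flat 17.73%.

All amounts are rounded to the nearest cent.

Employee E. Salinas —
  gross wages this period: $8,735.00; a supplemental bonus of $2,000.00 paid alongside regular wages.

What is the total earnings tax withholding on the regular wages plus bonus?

Earnings Tax: taxable = $8,735.00
  $716.08 + 21.61% × ($8,735.00 − $6,800.00) = $716.08 + 21.61% × $1,935.00 = $1,134.23
Supplemental (17.73% flat on bonus): 17.73% × $2,000.00 = $354.60
Total earnings tax: $1,134.23 + $354.60 = $1,488.83

$1,488.83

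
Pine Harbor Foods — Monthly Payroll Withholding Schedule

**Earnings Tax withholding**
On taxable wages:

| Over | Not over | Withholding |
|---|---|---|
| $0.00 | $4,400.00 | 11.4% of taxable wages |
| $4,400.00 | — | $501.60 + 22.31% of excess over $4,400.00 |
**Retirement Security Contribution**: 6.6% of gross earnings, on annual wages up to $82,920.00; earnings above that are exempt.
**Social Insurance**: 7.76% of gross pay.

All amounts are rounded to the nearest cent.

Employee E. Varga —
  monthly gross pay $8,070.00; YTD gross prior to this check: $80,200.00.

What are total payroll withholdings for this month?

$2,126.13

Earnings Tax: taxable = $8,070.00
  $501.60 + 22.31% × ($8,070.00 − $4,400.00) = $501.60 + 22.31% × $3,670.00 = $1,320.38
Retirement Security Contribution: cap $82,920.00 − YTD $80,200.00 = $2,720.00 subject; 6.6% × $2,720.00 = $179.52
Social Insurance: 7.76% × $8,070.00 = $626.23
Total: $1,320.38 + $179.52 + $626.23 = $2,126.13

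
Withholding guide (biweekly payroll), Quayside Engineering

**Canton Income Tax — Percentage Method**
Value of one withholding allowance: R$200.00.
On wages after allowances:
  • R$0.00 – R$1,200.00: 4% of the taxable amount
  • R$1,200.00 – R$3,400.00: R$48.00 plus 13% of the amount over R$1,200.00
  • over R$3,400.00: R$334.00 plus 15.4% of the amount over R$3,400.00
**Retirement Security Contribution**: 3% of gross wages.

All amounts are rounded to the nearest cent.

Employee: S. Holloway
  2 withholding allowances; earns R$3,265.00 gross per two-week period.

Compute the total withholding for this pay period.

Canton Income Tax: taxable = R$3,265.00 − 2×R$200.00 = R$2,865.00
  R$48.00 + 13% × (R$2,865.00 − R$1,200.00) = R$48.00 + 13% × R$1,665.00 = R$264.45
Retirement Security Contribution: 3% × R$3,265.00 = R$97.95
Total: R$264.45 + R$97.95 = R$362.40

R$362.40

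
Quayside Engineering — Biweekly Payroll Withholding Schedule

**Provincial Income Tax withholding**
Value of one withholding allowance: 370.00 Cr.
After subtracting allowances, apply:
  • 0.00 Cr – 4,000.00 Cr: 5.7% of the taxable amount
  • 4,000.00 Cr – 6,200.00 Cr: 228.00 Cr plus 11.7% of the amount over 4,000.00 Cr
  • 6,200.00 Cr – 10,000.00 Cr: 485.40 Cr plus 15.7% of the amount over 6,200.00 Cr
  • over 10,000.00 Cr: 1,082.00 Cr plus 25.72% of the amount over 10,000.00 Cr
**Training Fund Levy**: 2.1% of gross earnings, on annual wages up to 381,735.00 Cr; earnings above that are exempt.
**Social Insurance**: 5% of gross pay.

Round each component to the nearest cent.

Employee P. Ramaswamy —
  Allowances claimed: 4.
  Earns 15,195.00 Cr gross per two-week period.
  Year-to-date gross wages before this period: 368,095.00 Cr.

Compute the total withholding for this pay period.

Provincial Income Tax: taxable = 15,195.00 Cr − 4×370.00 Cr = 13,715.00 Cr
  1,082.00 Cr + 25.72% × (13,715.00 Cr − 10,000.00 Cr) = 1,082.00 Cr + 25.72% × 3,715.00 Cr = 2,037.50 Cr
Training Fund Levy: cap 381,735.00 Cr − YTD 368,095.00 Cr = 13,640.00 Cr subject; 2.1% × 13,640.00 Cr = 286.44 Cr
Social Insurance: 5% × 15,195.00 Cr = 759.75 Cr
Total: 2,037.50 Cr + 286.44 Cr + 759.75 Cr = 3,083.69 Cr

3,083.69 Cr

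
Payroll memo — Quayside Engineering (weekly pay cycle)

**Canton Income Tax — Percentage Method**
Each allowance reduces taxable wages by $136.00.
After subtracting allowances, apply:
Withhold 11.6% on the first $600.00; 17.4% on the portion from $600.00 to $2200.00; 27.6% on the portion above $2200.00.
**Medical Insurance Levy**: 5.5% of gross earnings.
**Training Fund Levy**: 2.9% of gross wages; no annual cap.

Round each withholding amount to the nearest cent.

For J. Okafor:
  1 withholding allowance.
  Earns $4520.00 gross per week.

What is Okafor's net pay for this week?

Canton Income Tax: taxable = $4520.00 − 1×$136.00 = $4384.00
  $348.00 + 27.6% × ($4384.00 − $2200.00) = $348.00 + 27.6% × $2184.00 = $950.78
Medical Insurance Levy: 5.5% × $4520.00 = $248.60
Training Fund Levy: 2.9% × $4520.00 = $131.08
Total withheld: $950.78 + $248.60 + $131.08 = $1330.46
Net pay: $4520.00 − $1330.46 = $3189.54

$3189.54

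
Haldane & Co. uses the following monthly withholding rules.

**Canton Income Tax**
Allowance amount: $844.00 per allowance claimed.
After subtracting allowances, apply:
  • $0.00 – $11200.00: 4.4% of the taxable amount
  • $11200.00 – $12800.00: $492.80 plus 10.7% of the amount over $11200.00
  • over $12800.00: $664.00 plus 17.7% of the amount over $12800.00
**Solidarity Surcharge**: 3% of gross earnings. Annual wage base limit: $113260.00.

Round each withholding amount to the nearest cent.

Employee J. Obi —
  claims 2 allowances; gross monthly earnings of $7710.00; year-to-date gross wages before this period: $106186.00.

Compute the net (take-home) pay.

Canton Income Tax: taxable = $7710.00 − 2×$844.00 = $6022.00
  4.4% × $6022.00 = $264.97
Solidarity Surcharge: cap $113260.00 − YTD $106186.00 = $7074.00 subject; 3% × $7074.00 = $212.22
Total withheld: $264.97 + $212.22 = $477.19
Net pay: $7710.00 − $477.19 = $7232.81

$7232.81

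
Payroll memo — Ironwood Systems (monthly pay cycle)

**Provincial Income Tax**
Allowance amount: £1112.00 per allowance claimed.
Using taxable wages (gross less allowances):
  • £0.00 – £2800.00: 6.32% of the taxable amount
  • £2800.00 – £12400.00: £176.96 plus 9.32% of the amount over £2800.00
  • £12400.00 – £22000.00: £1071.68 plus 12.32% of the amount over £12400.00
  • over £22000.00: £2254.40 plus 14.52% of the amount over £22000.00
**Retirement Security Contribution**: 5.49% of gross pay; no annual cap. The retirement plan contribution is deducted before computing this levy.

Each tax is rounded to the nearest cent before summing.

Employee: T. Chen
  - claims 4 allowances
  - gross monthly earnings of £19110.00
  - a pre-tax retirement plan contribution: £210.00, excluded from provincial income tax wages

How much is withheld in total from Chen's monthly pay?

Provincial Income Tax: taxable = £19110.00 − £210.00 − 4×£1112.00 = £14452.00
  £1071.68 + 12.32% × (£14452.00 − £12400.00) = £1071.68 + 12.32% × £2052.00 = £1324.49
Retirement Security Contribution: 5.49% × £18900.00 = £1037.61
Total: £1324.49 + £1037.61 = £2362.10

£2362.10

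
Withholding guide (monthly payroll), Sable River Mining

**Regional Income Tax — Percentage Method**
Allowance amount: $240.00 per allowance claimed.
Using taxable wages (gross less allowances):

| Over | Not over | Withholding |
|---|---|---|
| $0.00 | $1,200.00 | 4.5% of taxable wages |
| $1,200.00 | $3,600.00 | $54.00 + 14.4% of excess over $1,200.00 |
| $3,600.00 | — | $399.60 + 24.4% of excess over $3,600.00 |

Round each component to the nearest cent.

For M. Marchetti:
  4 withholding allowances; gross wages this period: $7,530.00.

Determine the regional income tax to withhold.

$1,124.28

Regional Income Tax: taxable = $7,530.00 − 4×$240.00 = $6,570.00
  $399.60 + 24.4% × ($6,570.00 − $3,600.00) = $399.60 + 24.4% × $2,970.00 = $1,124.28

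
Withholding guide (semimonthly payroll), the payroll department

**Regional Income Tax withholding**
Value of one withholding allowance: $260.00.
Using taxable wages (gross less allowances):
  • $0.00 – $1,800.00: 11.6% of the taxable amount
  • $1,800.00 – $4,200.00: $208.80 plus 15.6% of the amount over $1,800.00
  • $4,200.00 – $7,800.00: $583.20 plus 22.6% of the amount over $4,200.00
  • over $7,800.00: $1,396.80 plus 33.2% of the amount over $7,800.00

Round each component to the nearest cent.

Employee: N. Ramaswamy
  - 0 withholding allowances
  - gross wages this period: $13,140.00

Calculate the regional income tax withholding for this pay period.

$3,169.68

Regional Income Tax: taxable = $13,140.00
  $1,396.80 + 33.2% × ($13,140.00 − $7,800.00) = $1,396.80 + 33.2% × $5,340.00 = $3,169.68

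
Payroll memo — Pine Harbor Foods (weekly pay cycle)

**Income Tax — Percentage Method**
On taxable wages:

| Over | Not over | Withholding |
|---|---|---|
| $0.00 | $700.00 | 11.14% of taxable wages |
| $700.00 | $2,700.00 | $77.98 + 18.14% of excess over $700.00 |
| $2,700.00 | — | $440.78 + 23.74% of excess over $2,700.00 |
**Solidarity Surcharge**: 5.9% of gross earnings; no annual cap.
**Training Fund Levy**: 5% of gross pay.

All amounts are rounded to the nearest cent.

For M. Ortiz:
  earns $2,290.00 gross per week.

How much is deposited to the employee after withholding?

Income Tax: taxable = $2,290.00
  $77.98 + 18.14% × ($2,290.00 − $700.00) = $77.98 + 18.14% × $1,590.00 = $366.41
Solidarity Surcharge: 5.9% × $2,290.00 = $135.11
Training Fund Levy: 5% × $2,290.00 = $114.50
Total withheld: $366.41 + $135.11 + $114.50 = $616.02
Net pay: $2,290.00 − $616.02 = $1,673.98

$1,673.98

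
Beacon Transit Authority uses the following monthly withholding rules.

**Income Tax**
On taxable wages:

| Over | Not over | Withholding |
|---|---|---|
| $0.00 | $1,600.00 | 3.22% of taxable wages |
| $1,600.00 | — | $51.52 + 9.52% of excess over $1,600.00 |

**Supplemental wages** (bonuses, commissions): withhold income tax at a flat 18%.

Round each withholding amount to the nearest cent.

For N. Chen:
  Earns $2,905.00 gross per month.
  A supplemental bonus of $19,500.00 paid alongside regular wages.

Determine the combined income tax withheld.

$3,685.76

Income Tax: taxable = $2,905.00
  $51.52 + 9.52% × ($2,905.00 − $1,600.00) = $51.52 + 9.52% × $1,305.00 = $175.76
Supplemental (18% flat on bonus): 18% × $19,500.00 = $3,510.00
Total income tax: $175.76 + $3,510.00 = $3,685.76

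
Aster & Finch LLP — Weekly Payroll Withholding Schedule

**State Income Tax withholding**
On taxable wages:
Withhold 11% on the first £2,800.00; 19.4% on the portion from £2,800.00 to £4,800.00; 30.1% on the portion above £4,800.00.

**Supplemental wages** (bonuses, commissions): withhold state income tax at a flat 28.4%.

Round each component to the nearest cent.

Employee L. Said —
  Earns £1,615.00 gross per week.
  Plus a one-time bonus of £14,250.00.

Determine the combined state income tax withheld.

State Income Tax: taxable = £1,615.00
  11% × £1,615.00 = £177.65
Supplemental (28.4% flat on bonus): 28.4% × £14,250.00 = £4,047.00
Total state income tax: £177.65 + £4,047.00 = £4,224.65

£4,224.65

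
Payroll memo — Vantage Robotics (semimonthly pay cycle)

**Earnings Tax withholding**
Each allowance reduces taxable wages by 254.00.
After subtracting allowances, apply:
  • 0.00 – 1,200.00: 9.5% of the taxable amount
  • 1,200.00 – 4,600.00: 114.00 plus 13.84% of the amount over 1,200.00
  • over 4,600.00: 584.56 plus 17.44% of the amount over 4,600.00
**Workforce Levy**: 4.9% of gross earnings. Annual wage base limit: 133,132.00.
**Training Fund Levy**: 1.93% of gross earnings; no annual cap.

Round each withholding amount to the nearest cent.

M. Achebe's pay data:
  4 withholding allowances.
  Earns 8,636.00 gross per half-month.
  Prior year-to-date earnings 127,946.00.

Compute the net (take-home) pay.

7,103.97

Earnings Tax: taxable = 8,636.00 − 4×254.00 = 7,620.00
  584.56 + 17.44% × (7,620.00 − 4,600.00) = 584.56 + 17.44% × 3,020.00 = 1,111.25
Workforce Levy: cap 133,132.00 − YTD 127,946.00 = 5,186.00 subject; 4.9% × 5,186.00 = 254.11
Training Fund Levy: 1.93% × 8,636.00 = 166.67
Total withheld: 1,111.25 + 254.11 + 166.67 = 1,532.03
Net pay: 8,636.00 − 1,532.03 = 7,103.97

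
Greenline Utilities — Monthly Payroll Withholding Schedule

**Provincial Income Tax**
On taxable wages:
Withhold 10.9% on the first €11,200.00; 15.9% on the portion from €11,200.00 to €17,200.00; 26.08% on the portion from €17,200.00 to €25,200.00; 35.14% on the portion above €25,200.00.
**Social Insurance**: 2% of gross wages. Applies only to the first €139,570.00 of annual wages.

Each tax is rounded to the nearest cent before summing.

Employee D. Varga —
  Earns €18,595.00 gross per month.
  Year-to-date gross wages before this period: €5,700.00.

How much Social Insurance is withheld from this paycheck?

€371.90

Social Insurance: 2% × €18,595.00 = €371.90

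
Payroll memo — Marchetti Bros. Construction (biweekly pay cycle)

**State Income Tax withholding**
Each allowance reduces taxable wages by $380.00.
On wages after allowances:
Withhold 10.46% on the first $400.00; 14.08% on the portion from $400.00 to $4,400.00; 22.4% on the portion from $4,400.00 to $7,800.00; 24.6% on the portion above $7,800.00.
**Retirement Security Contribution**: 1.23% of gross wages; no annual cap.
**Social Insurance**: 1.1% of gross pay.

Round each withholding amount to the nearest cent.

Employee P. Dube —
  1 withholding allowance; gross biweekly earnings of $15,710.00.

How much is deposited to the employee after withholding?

State Income Tax: taxable = $15,710.00 − 1×$380.00 = $15,330.00
  $1,366.64 + 24.6% × ($15,330.00 − $7,800.00) = $1,366.64 + 24.6% × $7,530.00 = $3,219.02
Retirement Security Contribution: 1.23% × $15,710.00 = $193.23
Social Insurance: 1.1% × $15,710.00 = $172.81
Total withheld: $3,219.02 + $193.23 + $172.81 = $3,585.06
Net pay: $15,710.00 − $3,585.06 = $12,124.94

$12,124.94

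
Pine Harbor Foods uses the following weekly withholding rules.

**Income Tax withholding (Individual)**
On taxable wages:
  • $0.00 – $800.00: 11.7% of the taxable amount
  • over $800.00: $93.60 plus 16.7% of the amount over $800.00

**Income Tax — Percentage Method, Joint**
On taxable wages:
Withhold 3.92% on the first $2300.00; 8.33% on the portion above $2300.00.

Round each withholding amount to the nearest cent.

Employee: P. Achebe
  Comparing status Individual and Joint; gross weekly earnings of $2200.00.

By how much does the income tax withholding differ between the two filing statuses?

Income Tax (Individual): taxable = $2200.00
  $93.60 + 16.7% × ($2200.00 − $800.00) = $93.60 + 16.7% × $1400.00 = $327.40
Income Tax (Joint): taxable = $2200.00
  3.92% × $2200.00 = $86.24
Difference: |$327.40 − $86.24| = $241.16 (higher under Individual)

$241.16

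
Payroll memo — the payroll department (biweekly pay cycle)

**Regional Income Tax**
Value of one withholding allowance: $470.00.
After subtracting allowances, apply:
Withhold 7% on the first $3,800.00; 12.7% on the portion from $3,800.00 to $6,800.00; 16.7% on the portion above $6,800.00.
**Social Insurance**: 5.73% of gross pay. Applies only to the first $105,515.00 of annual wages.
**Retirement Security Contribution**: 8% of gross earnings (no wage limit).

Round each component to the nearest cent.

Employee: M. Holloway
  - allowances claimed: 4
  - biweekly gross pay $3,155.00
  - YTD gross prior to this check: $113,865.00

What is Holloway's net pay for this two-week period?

Regional Income Tax: taxable = $3,155.00 − 4×$470.00 = $1,275.00
  7% × $1,275.00 = $89.25
Social Insurance: YTD $113,865.00 ≥ cap $105,515.00 → $0.00
Retirement Security Contribution: 8% × $3,155.00 = $252.40
Total withheld: $89.25 + $0.00 + $252.40 = $341.65
Net pay: $3,155.00 − $341.65 = $2,813.35

$2,813.35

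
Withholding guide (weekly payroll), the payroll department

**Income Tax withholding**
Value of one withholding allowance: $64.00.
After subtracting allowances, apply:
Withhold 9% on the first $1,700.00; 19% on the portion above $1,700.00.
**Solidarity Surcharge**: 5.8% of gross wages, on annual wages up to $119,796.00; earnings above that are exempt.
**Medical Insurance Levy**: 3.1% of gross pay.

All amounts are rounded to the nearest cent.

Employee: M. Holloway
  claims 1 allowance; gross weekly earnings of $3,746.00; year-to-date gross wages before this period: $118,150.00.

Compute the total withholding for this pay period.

Income Tax: taxable = $3,746.00 − 1×$64.00 = $3,682.00
  $153.00 + 19% × ($3,682.00 − $1,700.00) = $153.00 + 19% × $1,982.00 = $529.58
Solidarity Surcharge: cap $119,796.00 − YTD $118,150.00 = $1,646.00 subject; 5.8% × $1,646.00 = $95.47
Medical Insurance Levy: 3.1% × $3,746.00 = $116.13
Total: $529.58 + $95.47 + $116.13 = $741.18

$741.18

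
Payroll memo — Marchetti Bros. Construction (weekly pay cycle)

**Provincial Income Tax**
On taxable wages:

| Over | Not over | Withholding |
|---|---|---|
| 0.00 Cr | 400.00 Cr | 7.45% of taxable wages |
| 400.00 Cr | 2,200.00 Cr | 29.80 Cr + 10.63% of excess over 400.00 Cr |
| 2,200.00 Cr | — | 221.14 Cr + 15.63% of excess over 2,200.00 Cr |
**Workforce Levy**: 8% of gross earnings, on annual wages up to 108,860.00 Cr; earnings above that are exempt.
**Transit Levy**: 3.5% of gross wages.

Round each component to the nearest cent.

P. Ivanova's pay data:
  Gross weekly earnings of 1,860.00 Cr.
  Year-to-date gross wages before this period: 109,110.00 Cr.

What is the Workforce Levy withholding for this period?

0.00 Cr

Workforce Levy: YTD 109,110.00 Cr ≥ cap 108,860.00 Cr → 0.00 Cr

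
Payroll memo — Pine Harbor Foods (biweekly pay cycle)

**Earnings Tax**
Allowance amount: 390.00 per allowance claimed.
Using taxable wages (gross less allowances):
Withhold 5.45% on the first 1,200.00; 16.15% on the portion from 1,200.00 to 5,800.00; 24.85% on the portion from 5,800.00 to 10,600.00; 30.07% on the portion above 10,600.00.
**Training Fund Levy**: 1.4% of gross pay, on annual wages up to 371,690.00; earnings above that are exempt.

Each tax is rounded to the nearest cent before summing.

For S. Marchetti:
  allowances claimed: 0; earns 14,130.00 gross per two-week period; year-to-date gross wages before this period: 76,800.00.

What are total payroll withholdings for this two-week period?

3,260.39

Earnings Tax: taxable = 14,130.00
  2,001.10 + 30.07% × (14,130.00 − 10,600.00) = 2,001.10 + 30.07% × 3,530.00 = 3,062.57
Training Fund Levy: 1.4% × 14,130.00 = 197.82
Total: 3,062.57 + 197.82 = 3,260.39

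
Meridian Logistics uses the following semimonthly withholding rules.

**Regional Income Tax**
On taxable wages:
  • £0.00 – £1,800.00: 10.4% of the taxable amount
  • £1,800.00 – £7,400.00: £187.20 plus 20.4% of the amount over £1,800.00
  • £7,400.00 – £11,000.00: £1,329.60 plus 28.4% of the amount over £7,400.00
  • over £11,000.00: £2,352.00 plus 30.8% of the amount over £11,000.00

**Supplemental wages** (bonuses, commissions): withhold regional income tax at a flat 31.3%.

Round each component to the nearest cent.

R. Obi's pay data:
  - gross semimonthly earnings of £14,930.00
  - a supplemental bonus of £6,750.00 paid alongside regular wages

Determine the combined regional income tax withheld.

£5,675.19

Regional Income Tax: taxable = £14,930.00
  £2,352.00 + 30.8% × (£14,930.00 − £11,000.00) = £2,352.00 + 30.8% × £3,930.00 = £3,562.44
Supplemental (31.3% flat on bonus): 31.3% × £6,750.00 = £2,112.75
Total regional income tax: £3,562.44 + £2,112.75 = £5,675.19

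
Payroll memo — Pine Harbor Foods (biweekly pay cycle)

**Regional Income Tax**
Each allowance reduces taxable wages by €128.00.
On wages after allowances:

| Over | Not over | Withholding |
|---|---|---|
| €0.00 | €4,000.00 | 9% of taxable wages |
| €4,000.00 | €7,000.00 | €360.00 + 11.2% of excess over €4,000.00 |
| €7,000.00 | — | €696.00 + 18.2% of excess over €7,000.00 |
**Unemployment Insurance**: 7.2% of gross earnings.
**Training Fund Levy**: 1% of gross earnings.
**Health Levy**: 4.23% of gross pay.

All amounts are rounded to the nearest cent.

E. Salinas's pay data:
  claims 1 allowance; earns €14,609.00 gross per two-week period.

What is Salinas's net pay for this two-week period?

Regional Income Tax: taxable = €14,609.00 − 1×€128.00 = €14,481.00
  €696.00 + 18.2% × (€14,481.00 − €7,000.00) = €696.00 + 18.2% × €7,481.00 = €2,057.54
Unemployment Insurance: 7.2% × €14,609.00 = €1,051.85
Training Fund Levy: 1% × €14,609.00 = €146.09
Health Levy: 4.23% × €14,609.00 = €617.96
Total withheld: €2,057.54 + €1,051.85 + €146.09 + €617.96 = €3,873.44
Net pay: €14,609.00 − €3,873.44 = €10,735.56

€10,735.56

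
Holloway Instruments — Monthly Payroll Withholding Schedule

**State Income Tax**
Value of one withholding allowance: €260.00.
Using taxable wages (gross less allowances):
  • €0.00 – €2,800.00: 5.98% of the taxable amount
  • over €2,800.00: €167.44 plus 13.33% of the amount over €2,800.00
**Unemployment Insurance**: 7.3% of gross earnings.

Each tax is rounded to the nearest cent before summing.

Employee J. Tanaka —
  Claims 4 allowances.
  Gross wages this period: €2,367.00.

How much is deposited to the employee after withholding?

State Income Tax: taxable = €2,367.00 − 4×€260.00 = €1,327.00
  5.98% × €1,327.00 = €79.35
Unemployment Insurance: 7.3% × €2,367.00 = €172.79
Total withheld: €79.35 + €172.79 = €252.14
Net pay: €2,367.00 − €252.14 = €2,114.86

€2,114.86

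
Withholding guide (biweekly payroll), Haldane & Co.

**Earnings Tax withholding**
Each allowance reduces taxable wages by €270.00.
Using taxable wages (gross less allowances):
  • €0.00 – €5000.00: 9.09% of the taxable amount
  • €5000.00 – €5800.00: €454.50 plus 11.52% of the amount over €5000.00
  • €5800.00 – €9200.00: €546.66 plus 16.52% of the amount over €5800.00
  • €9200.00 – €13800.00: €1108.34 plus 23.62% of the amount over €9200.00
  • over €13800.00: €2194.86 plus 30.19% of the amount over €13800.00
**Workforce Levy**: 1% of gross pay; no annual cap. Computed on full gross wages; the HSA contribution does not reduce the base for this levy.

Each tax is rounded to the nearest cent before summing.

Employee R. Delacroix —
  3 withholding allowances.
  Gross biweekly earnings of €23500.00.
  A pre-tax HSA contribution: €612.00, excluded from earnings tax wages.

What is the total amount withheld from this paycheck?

Earnings Tax: taxable = €23500.00 − €612.00 − 3×€270.00 = €22078.00
  €2194.86 + 30.19% × (€22078.00 − €13800.00) = €2194.86 + 30.19% × €8278.00 = €4693.99
Workforce Levy: 1% × €23500.00 = €235.00
Total: €4693.99 + €235.00 = €4928.99

€4928.99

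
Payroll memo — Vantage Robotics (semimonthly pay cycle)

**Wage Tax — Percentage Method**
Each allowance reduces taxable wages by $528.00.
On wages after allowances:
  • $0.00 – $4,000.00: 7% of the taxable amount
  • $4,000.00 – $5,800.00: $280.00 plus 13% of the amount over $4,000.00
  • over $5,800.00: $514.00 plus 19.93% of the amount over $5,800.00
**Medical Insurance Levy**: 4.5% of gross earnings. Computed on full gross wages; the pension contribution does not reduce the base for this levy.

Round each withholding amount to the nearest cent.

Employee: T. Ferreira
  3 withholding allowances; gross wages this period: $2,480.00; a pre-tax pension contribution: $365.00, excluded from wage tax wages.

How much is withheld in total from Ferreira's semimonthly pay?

Wage Tax: taxable = $2,480.00 − $365.00 − 3×$528.00 = $531.00
  7% × $531.00 = $37.17
Medical Insurance Levy: 4.5% × $2,480.00 = $111.60
Total: $37.17 + $111.60 = $148.77

$148.77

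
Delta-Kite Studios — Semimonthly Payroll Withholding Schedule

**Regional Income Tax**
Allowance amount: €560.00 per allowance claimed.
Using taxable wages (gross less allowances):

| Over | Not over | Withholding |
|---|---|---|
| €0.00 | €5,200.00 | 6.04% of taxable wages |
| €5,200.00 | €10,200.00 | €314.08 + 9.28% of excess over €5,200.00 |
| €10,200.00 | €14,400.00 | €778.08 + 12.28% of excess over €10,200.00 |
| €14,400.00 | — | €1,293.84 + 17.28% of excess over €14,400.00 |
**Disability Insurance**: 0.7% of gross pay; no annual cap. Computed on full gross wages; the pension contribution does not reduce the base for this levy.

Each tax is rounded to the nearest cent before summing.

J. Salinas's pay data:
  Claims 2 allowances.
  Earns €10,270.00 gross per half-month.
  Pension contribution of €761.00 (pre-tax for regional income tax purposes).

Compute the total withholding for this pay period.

Regional Income Tax: taxable = €10,270.00 − €761.00 − 2×€560.00 = €8,389.00
  €314.08 + 9.28% × (€8,389.00 − €5,200.00) = €314.08 + 9.28% × €3,189.00 = €610.02
Disability Insurance: 0.7% × €10,270.00 = €71.89
Total: €610.02 + €71.89 = €681.91

€681.91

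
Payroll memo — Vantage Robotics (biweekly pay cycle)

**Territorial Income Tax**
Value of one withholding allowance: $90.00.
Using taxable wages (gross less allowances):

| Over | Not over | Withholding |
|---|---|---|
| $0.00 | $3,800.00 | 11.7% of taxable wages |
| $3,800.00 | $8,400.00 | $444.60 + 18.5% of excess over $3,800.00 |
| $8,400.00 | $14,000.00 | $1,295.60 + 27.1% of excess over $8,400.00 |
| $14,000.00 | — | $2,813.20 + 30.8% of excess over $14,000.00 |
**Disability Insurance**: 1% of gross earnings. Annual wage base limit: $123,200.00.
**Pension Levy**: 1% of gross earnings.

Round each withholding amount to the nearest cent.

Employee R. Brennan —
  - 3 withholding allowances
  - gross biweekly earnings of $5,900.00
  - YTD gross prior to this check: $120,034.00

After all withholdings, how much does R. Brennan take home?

$5,026.19

Territorial Income Tax: taxable = $5,900.00 − 3×$90.00 = $5,630.00
  $444.60 + 18.5% × ($5,630.00 − $3,800.00) = $444.60 + 18.5% × $1,830.00 = $783.15
Disability Insurance: cap $123,200.00 − YTD $120,034.00 = $3,166.00 subject; 1% × $3,166.00 = $31.66
Pension Levy: 1% × $5,900.00 = $59.00
Total withheld: $783.15 + $31.66 + $59.00 = $873.81
Net pay: $5,900.00 − $873.81 = $5,026.19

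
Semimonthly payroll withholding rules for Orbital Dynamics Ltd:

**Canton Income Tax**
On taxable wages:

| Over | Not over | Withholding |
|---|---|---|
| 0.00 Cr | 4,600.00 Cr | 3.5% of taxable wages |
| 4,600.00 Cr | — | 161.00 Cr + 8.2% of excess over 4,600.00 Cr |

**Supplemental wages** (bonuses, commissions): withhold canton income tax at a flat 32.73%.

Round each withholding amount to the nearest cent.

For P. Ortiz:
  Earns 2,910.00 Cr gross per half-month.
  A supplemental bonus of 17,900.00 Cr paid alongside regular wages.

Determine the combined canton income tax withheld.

5,960.52 Cr

Canton Income Tax: taxable = 2,910.00 Cr
  3.5% × 2,910.00 Cr = 101.85 Cr
Supplemental (32.73% flat on bonus): 32.73% × 17,900.00 Cr = 5,858.67 Cr
Total canton income tax: 101.85 Cr + 5,858.67 Cr = 5,960.52 Cr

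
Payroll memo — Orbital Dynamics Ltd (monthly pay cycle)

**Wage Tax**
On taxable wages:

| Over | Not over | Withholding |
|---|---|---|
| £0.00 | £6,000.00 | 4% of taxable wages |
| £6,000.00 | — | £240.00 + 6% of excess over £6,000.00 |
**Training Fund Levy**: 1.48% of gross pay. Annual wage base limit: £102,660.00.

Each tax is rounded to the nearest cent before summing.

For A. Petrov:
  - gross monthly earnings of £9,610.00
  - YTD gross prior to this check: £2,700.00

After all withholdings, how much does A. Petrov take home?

Wage Tax: taxable = £9,610.00
  £240.00 + 6% × (£9,610.00 − £6,000.00) = £240.00 + 6% × £3,610.00 = £456.60
Training Fund Levy: 1.48% × £9,610.00 = £142.23
Total withheld: £456.60 + £142.23 = £598.83
Net pay: £9,610.00 − £598.83 = £9,011.17

£9,011.17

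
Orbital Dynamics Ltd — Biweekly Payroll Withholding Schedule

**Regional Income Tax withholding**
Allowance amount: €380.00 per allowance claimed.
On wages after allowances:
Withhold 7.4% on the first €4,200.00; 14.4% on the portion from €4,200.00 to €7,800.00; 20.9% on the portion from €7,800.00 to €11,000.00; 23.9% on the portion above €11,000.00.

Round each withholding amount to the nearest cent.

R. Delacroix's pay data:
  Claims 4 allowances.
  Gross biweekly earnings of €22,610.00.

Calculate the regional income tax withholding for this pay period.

Regional Income Tax: taxable = €22,610.00 − 4×€380.00 = €21,090.00
  €1,498.00 + 23.9% × (€21,090.00 − €11,000.00) = €1,498.00 + 23.9% × €10,090.00 = €3,909.51

€3,909.51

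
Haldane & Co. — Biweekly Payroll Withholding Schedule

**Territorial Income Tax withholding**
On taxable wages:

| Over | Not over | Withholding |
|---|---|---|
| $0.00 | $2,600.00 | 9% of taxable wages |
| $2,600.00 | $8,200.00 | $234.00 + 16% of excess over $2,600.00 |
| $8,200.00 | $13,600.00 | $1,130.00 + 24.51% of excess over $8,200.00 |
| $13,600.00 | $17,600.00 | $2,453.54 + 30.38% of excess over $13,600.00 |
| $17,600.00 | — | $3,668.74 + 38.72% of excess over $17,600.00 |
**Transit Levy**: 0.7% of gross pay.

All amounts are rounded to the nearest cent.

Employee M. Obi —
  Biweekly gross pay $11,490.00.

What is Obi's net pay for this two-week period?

Territorial Income Tax: taxable = $11,490.00
  $1,130.00 + 24.51% × ($11,490.00 − $8,200.00) = $1,130.00 + 24.51% × $3,290.00 = $1,936.38
Transit Levy: 0.7% × $11,490.00 = $80.43
Total withheld: $1,936.38 + $80.43 = $2,016.81
Net pay: $11,490.00 − $2,016.81 = $9,473.19

$9,473.19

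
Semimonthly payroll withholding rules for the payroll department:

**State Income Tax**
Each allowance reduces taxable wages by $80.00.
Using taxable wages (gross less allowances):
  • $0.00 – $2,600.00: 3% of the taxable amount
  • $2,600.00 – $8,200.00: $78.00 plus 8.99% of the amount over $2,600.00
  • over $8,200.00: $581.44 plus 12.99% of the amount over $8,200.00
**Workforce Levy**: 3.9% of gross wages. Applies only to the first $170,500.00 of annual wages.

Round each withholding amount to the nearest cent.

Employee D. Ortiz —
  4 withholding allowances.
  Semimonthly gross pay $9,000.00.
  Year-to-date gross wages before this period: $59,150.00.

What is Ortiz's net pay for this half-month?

State Income Tax: taxable = $9,000.00 − 4×$80.00 = $8,680.00
  $581.44 + 12.99% × ($8,680.00 − $8,200.00) = $581.44 + 12.99% × $480.00 = $643.79
Workforce Levy: 3.9% × $9,000.00 = $351.00
Total withheld: $643.79 + $351.00 = $994.79
Net pay: $9,000.00 − $994.79 = $8,005.21

$8,005.21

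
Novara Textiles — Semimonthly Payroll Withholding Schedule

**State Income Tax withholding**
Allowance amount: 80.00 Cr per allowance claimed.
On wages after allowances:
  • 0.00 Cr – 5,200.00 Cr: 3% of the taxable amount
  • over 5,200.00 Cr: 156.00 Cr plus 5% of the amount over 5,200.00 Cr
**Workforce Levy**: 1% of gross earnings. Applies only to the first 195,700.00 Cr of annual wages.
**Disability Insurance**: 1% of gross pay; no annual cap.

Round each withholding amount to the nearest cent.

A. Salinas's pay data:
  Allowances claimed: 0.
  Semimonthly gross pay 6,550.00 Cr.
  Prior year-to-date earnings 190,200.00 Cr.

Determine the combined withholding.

344.00 Cr

State Income Tax: taxable = 6,550.00 Cr
  156.00 Cr + 5% × (6,550.00 Cr − 5,200.00 Cr) = 156.00 Cr + 5% × 1,350.00 Cr = 223.50 Cr
Workforce Levy: cap 195,700.00 Cr − YTD 190,200.00 Cr = 5,500.00 Cr subject; 1% × 5,500.00 Cr = 55.00 Cr
Disability Insurance: 1% × 6,550.00 Cr = 65.50 Cr
Total: 223.50 Cr + 55.00 Cr + 65.50 Cr = 344.00 Cr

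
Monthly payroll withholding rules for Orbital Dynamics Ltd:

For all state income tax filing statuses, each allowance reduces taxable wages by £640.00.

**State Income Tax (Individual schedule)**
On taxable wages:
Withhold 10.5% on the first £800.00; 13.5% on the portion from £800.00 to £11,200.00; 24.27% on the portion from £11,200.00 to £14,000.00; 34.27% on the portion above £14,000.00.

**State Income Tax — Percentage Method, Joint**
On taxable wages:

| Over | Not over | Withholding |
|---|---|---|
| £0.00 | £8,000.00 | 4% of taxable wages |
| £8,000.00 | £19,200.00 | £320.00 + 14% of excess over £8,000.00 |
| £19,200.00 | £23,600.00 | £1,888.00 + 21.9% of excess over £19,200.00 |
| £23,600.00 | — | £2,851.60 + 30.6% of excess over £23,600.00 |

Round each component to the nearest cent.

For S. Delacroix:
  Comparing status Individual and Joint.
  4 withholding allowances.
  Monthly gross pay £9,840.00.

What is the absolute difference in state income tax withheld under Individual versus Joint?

£667.60

State Income Tax (Individual): taxable = £9,840.00 − 4×£640.00 = £7,280.00
  £84.00 + 13.5% × (£7,280.00 − £800.00) = £84.00 + 13.5% × £6,480.00 = £958.80
State Income Tax (Joint): taxable = £9,840.00 − 4×£640.00 = £7,280.00
  4% × £7,280.00 = £291.20
Difference: |£958.80 − £291.20| = £667.60 (higher under Individual)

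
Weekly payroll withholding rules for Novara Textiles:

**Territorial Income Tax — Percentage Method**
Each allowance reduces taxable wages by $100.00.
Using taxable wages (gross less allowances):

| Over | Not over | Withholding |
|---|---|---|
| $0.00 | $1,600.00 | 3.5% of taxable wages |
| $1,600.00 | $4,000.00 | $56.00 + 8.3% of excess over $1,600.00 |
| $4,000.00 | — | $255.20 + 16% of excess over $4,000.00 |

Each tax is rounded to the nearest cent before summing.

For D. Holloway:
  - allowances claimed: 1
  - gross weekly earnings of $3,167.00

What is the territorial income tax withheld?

$177.76

Territorial Income Tax: taxable = $3,167.00 − 1×$100.00 = $3,067.00
  $56.00 + 8.3% × ($3,067.00 − $1,600.00) = $56.00 + 8.3% × $1,467.00 = $177.76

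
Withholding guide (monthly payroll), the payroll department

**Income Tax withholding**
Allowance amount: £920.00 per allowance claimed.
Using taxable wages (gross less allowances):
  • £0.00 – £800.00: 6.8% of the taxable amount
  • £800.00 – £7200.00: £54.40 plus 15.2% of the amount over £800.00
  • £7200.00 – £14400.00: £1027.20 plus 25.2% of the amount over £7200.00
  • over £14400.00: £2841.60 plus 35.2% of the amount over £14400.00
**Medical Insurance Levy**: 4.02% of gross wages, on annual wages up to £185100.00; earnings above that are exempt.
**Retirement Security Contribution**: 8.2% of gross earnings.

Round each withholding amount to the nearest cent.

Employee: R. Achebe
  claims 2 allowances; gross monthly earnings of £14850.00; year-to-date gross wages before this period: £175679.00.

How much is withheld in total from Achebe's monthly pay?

£4087.74

Income Tax: taxable = £14850.00 − 2×£920.00 = £13010.00
  £1027.20 + 25.2% × (£13010.00 − £7200.00) = £1027.20 + 25.2% × £5810.00 = £2491.32
Medical Insurance Levy: cap £185100.00 − YTD £175679.00 = £9421.00 subject; 4.02% × £9421.00 = £378.72
Retirement Security Contribution: 8.2% × £14850.00 = £1217.70
Total: £2491.32 + £378.72 + £1217.70 = £4087.74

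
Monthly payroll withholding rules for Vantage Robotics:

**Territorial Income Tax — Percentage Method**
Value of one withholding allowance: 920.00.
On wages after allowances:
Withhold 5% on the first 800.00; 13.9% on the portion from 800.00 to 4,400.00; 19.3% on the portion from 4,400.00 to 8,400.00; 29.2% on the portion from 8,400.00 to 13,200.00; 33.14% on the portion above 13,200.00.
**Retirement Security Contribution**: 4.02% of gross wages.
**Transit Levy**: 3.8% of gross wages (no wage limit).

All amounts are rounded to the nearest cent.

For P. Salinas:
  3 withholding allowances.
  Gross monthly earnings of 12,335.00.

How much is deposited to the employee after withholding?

9,714.90

Territorial Income Tax: taxable = 12,335.00 − 3×920.00 = 9,575.00
  1,312.40 + 29.2% × (9,575.00 − 8,400.00) = 1,312.40 + 29.2% × 1,175.00 = 1,655.50
Retirement Security Contribution: 4.02% × 12,335.00 = 495.87
Transit Levy: 3.8% × 12,335.00 = 468.73
Total withheld: 1,655.50 + 495.87 + 468.73 = 2,620.10
Net pay: 12,335.00 − 2,620.10 = 9,714.90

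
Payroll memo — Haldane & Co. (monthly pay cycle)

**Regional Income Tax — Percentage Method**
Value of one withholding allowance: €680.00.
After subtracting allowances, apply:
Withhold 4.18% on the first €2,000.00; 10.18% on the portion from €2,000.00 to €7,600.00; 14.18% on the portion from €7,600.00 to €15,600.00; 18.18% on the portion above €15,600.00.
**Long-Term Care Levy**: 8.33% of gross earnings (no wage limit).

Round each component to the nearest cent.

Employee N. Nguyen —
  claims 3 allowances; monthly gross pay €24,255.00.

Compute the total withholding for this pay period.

Regional Income Tax: taxable = €24,255.00 − 3×€680.00 = €22,215.00
  €1,788.08 + 18.18% × (€22,215.00 − €15,600.00) = €1,788.08 + 18.18% × €6,615.00 = €2,990.69
Long-Term Care Levy: 8.33% × €24,255.00 = €2,020.44
Total: €2,990.69 + €2,020.44 = €5,011.13

€5,011.13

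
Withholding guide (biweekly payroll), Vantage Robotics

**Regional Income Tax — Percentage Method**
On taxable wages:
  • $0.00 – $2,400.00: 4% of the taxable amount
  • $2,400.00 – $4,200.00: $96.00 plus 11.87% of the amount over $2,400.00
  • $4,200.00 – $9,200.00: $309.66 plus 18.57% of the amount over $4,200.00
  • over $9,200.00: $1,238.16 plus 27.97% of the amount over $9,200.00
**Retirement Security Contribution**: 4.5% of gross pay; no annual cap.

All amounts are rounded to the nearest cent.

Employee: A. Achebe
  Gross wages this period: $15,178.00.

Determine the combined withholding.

$3,593.22

Regional Income Tax: taxable = $15,178.00
  $1,238.16 + 27.97% × ($15,178.00 − $9,200.00) = $1,238.16 + 27.97% × $5,978.00 = $2,910.21
Retirement Security Contribution: 4.5% × $15,178.00 = $683.01
Total: $2,910.21 + $683.01 = $3,593.22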